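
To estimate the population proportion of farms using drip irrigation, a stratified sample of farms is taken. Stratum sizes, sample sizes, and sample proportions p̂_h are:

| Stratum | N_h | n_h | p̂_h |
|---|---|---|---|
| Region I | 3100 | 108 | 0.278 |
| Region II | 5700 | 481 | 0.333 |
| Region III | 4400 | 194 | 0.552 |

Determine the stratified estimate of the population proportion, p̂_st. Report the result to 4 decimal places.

p̂_st ≈ 0.3931

N = 13200; stratum weights W_h = N_h/N.
p̂_st = Σ W_h p̂_h = (3100·0.278 + 5700·0.333 + 4400·0.552)/13200 = 0.39308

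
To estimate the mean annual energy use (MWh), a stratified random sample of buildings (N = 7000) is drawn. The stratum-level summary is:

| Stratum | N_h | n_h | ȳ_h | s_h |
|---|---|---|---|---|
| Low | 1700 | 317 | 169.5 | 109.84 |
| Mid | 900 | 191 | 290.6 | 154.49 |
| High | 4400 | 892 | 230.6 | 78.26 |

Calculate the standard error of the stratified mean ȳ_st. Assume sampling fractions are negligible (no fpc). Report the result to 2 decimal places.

SE(ȳ_st) ≈ 2.65

V̂(ȳ_st) = Σ W_h² s_h²/n_h, with W_h = N_h/N and N = 7000:
  stratum Low: (1700/7000)²·109.84²/317 = 2.24473
  stratum Mid: (900/7000)²·154.49²/191 = 2.06565
  stratum High: (4400/7000)²·78.26²/892 = 2.71284
V̂(ȳ_st) = 7.02321
SE(ȳ_st) = √7.02321 = 2.65013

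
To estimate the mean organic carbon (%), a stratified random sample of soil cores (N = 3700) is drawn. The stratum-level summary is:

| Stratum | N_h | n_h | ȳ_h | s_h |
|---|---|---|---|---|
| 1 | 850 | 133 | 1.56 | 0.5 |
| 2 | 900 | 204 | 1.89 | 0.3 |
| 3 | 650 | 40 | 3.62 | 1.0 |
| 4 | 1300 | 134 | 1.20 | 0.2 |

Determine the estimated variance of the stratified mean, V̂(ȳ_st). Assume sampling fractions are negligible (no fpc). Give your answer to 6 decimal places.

V̂(ȳ_st) = Σ W_h² s_h²/n_h, with W_h = N_h/N and N = 3700:
  stratum 1: (850/3700)²·0.5²/133 = 9.92025e-05
  stratum 2: (900/3700)²·0.3²/204 = 2.61032e-05
  stratum 3: (650/3700)²·1.0²/40 = 0.000771549
  stratum 4: (1300/3700)²·0.2²/134 = 3.68501e-05
V̂(ȳ_st) = 0.000933704

V̂(ȳ_st) ≈ 0.000934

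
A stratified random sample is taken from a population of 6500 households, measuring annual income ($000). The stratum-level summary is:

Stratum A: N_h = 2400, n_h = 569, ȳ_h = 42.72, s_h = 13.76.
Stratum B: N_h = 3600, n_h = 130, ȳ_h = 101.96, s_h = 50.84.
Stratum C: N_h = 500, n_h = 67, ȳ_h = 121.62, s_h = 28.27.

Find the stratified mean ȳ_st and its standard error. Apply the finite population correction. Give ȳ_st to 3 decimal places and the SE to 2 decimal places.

ȳ_st ≈ 81.599, SE ≈ 2.44

ȳ_st = Σ W_h ȳ_h = (2400·42.72 + 3600·101.96 + 500·121.62)/6500 = 81.59908
V̂(ȳ_st) = Σ W_h² (1 − n_h/N_h) s_h²/n_h, with W_h = N_h/N and N = 6500:
  stratum A: (2400/6500)²·(1 − 569/2400)·13.76²/569 = 0.0346097
  stratum B: (3600/6500)²·(1 − 130/3600)·50.84²/130 = 5.87859
  stratum C: (500/6500)²·(1 − 67/500)·28.27²/67 = 0.0611235
V̂(ȳ_st) = 5.97432
SE(ȳ_st) = √5.97432 = 2.44424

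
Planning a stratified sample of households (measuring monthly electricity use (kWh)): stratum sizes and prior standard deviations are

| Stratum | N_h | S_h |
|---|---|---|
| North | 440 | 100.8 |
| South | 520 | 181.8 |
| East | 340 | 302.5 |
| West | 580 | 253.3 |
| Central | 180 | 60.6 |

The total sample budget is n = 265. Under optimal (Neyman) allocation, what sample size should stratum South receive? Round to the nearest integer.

63

Neyman allocation: n_h = n · N_h S_h / Σ N_i S_i, with n = 265.
  stratum North: N_h·S_h = 440·100.8 = 44352.00
  stratum South: N_h·S_h = 520·181.8 = 94536.00
  stratum East: N_h·S_h = 340·302.5 = 102850.00
  stratum West: N_h·S_h = 580·253.3 = 146914.00
  stratum Central: N_h·S_h = 180·60.6 = 10908.00
Σ N_h S_h = 399560.00
n for stratum South = 265·94536.00/399560.00 = 62.699 → 63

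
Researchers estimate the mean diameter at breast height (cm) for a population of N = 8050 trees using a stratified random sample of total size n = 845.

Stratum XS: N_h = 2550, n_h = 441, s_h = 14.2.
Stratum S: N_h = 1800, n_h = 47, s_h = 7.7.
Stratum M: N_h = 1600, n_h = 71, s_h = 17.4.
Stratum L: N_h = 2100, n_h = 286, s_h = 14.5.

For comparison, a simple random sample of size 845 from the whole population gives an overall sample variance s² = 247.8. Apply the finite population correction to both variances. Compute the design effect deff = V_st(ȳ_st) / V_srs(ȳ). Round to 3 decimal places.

deff ≈ 1.157

V̂(ȳ_st) = Σ W_h² (1 − n_h/N_h) s_h²/n_h, with W_h = N_h/N and N = 8050:
  stratum XS: (2550/8050)²·(1 − 441/2550)·14.2²/441 = 0.0379457
  stratum S: (1800/8050)²·(1 − 47/1800)·7.7²/47 = 0.0614252
  stratum M: (1600/8050)²·(1 − 71/1600)·17.4²/71 = 0.160981
  stratum L: (2100/8050)²·(1 − 286/2100)·14.5²/286 = 0.043215
V_st = 0.303567
V_srs = (1 − 845/8050)·247.8/845 = 0.262472
deff = V_st / V_srs = 0.303567/0.262472 = 1.1566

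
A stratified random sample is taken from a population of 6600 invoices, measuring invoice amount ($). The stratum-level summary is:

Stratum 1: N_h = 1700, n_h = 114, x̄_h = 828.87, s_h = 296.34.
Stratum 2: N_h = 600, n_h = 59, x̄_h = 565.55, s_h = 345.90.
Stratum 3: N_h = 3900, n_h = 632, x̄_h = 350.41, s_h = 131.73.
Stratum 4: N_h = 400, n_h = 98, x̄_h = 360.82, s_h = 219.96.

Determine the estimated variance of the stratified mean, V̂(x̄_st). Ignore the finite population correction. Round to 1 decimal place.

V̂(x̄_st) ≈ 79.3

V̂(x̄_st) = Σ W_h² s_h²/n_h, with W_h = N_h/N and N = 6600:
  stratum 1: (1700/6600)²·296.34²/114 = 51.1076
  stratum 2: (600/6600)²·345.90²/59 = 16.7596
  stratum 3: (3900/6600)²·131.73²/632 = 9.58724
  stratum 4: (400/6600)²·219.96²/98 = 1.8134
V̂(x̄_st) = 79.2679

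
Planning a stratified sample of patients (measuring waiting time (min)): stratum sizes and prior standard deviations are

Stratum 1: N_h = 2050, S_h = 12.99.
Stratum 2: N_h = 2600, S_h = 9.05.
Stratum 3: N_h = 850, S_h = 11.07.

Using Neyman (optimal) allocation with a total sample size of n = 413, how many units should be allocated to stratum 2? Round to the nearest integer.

Neyman allocation: n_h = n · N_h S_h / Σ N_i S_i, with n = 413.
  stratum 1: N_h·S_h = 2050·12.99 = 26629.50
  stratum 2: N_h·S_h = 2600·9.05 = 23530.00
  stratum 3: N_h·S_h = 850·11.07 = 9409.50
Σ N_h S_h = 59569.00
n for stratum 2 = 413·23530.00/59569.00 = 163.137 → 163

163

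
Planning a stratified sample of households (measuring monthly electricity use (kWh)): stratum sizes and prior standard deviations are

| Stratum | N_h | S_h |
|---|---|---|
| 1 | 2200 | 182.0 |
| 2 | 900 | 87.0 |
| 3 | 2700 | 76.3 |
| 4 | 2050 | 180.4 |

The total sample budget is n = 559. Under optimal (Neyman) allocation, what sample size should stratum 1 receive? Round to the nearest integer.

212

Neyman allocation: n_h = n · N_h S_h / Σ N_i S_i, with n = 559.
  stratum 1: N_h·S_h = 2200·182.0 = 400400.00
  stratum 2: N_h·S_h = 900·87.0 = 78300.00
  stratum 3: N_h·S_h = 2700·76.3 = 206010.00
  stratum 4: N_h·S_h = 2050·180.4 = 369820.00
Σ N_h S_h = 1054530.00
n for stratum 1 = 559·400400.00/1054530.00 = 212.250 → 212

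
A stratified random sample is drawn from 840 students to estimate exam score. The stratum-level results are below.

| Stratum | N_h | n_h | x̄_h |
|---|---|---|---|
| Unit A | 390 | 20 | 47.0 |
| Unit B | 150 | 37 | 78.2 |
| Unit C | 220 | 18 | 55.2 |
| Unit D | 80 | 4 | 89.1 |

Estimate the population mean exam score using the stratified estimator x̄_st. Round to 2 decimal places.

N = Σ N_h = 840. Stratum weights W_h = N_h/N.
x̄_st = (390·47.0 + 150·78.2 + 220·55.2 + 80·89.1) / 840 = 58.7286

x̄_st ≈ 58.73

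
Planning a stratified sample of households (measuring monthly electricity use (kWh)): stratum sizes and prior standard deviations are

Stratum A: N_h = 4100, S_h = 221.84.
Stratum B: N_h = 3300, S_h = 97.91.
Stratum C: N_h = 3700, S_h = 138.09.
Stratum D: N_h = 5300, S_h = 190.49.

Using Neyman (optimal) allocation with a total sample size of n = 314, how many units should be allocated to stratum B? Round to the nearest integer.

37

Neyman allocation: n_h = n · N_h S_h / Σ N_i S_i, with n = 314.
  stratum A: N_h·S_h = 4100·221.84 = 909544.00
  stratum B: N_h·S_h = 3300·97.91 = 323103.00
  stratum C: N_h·S_h = 3700·138.09 = 510933.00
  stratum D: N_h·S_h = 5300·190.49 = 1009597.00
Σ N_h S_h = 2753177.00
n for stratum B = 314·323103.00/2753177.00 = 36.850 → 37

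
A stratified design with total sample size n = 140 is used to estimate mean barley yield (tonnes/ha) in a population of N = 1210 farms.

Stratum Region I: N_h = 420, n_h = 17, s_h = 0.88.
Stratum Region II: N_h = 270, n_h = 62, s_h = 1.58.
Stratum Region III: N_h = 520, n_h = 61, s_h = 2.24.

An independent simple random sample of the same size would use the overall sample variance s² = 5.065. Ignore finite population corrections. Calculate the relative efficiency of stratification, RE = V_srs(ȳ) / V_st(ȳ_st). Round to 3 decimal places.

RE ≈ 1.595

V̂(ȳ_st) = Σ W_h² s_h²/n_h, with W_h = N_h/N and N = 1210:
  stratum Region I: (420/1210)²·0.88²/17 = 0.00548838
  stratum Region II: (270/1210)²·1.58²/62 = 0.00200484
  stratum Region III: (520/1210)²·2.24²/61 = 0.0151916
V_st = 0.0226848
V_srs = s²/n = 5.065/140 = 0.0361786
Relative efficiency = V_srs / V_st = 0.0361786/0.0226848 = 1.5948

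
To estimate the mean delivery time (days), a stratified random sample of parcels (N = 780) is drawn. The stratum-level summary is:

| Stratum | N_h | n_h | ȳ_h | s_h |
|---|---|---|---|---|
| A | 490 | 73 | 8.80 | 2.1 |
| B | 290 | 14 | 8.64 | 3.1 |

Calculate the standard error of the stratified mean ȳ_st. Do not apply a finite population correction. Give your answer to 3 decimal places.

V̂(ȳ_st) = Σ W_h² s_h²/n_h, with W_h = N_h/N and N = 780:
  stratum A: (490/780)²·2.1²/73 = 0.0238407
  stratum B: (290/780)²·3.1²/14 = 0.094886
V̂(ȳ_st) = 0.118727
SE(ȳ_st) = √0.118727 = 0.344567

SE(ȳ_st) ≈ 0.345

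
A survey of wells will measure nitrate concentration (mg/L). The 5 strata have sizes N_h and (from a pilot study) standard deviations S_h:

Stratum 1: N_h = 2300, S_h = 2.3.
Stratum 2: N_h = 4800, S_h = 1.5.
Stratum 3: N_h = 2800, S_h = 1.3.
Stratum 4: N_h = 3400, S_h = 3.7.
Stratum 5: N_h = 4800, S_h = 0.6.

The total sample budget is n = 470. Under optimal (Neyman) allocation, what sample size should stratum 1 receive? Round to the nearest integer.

79

Neyman allocation: n_h = n · N_h S_h / Σ N_i S_i, with n = 470.
  stratum 1: N_h·S_h = 2300·2.3 = 5290.00
  stratum 2: N_h·S_h = 4800·1.5 = 7200.00
  stratum 3: N_h·S_h = 2800·1.3 = 3640.00
  stratum 4: N_h·S_h = 3400·3.7 = 12580.00
  stratum 5: N_h·S_h = 4800·0.6 = 2880.00
Σ N_h S_h = 31590.00
n for stratum 1 = 470·5290.00/31590.00 = 78.705 → 79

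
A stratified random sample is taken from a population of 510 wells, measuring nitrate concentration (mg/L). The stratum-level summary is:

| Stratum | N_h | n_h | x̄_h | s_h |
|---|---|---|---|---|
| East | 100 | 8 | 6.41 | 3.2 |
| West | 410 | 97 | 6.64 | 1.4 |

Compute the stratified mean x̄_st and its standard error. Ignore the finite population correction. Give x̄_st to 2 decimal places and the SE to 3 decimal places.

x̄_st ≈ 6.59, SE ≈ 0.250

x̄_st = Σ W_h x̄_h = (100·6.41 + 410·6.64)/510 = 6.59490
V̂(x̄_st) = Σ W_h² s_h²/n_h, with W_h = N_h/N and N = 510:
  stratum East: (100/510)²·3.2²/8 = 0.0492118
  stratum West: (410/510)²·1.4²/97 = 0.0130591
V̂(x̄_st) = 0.0622709
SE(x̄_st) = √0.0622709 = 0.249541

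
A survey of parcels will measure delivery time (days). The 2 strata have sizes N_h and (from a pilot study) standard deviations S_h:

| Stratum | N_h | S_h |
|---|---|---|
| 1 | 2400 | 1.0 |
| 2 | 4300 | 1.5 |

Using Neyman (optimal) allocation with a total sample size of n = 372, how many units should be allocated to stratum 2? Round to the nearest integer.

Neyman allocation: n_h = n · N_h S_h / Σ N_i S_i, with n = 372.
  stratum 1: N_h·S_h = 2400·1.0 = 2400.00
  stratum 2: N_h·S_h = 4300·1.5 = 6450.00
Σ N_h S_h = 8850.00
n for stratum 2 = 372·6450.00/8850.00 = 271.119 → 271

271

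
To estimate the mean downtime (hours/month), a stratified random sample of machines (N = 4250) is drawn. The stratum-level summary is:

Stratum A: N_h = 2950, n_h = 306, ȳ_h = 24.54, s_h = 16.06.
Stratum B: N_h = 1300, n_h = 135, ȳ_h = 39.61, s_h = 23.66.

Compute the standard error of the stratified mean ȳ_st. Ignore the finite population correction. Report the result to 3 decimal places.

V̂(ȳ_st) = Σ W_h² s_h²/n_h, with W_h = N_h/N and N = 4250:
  stratum A: (2950/4250)²·16.06²/306 = 0.406103
  stratum B: (1300/4250)²·23.66²/135 = 0.387976
V̂(ȳ_st) = 0.794078
SE(ȳ_st) = √0.794078 = 0.891111

SE(ȳ_st) ≈ 0.891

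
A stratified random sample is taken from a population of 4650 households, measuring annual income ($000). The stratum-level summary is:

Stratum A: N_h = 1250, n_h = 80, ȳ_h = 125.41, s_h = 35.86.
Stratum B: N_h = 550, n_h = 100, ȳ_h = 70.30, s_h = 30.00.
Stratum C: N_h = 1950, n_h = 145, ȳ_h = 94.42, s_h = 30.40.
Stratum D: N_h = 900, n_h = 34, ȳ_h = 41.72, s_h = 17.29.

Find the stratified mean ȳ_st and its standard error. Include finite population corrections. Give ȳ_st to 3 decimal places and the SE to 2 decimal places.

ȳ_st = Σ W_h ȳ_h = (1250·125.41 + 550·70.30 + 1950·94.42 + 900·41.72)/4650 = 89.69774
V̂(ȳ_st) = Σ W_h² (1 − n_h/N_h) s_h²/n_h, with W_h = N_h/N and N = 4650:
  stratum A: (1250/4650)²·(1 − 80/1250)·35.86²/80 = 1.08723
  stratum B: (550/4650)²·(1 − 100/550)·30.00²/100 = 0.103018
  stratum C: (1950/4650)²·(1 − 145/1950)·30.40²/145 = 1.03749
  stratum D: (900/4650)²·(1 − 34/900)·17.29²/34 = 0.316932
V̂(ȳ_st) = 2.54467
SE(ȳ_st) = √2.54467 = 1.5952

ȳ_st ≈ 89.698, SE ≈ 1.60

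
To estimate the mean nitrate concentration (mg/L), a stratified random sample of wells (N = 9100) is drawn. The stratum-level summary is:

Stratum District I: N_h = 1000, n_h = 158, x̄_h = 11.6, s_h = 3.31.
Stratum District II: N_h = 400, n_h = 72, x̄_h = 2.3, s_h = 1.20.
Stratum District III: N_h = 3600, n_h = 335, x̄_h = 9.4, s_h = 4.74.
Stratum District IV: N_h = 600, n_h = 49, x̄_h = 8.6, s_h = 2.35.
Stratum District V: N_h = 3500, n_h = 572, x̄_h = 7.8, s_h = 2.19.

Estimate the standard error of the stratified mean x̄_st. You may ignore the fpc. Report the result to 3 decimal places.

SE(x̄_st) ≈ 0.114

V̂(x̄_st) = Σ W_h² s_h²/n_h, with W_h = N_h/N and N = 9100:
  stratum District I: (1000/9100)²·3.31²/158 = 0.000837368
  stratum District II: (400/9100)²·1.20²/72 = 3.86427e-05
  stratum District III: (3600/9100)²·4.74²/335 = 0.0104962
  stratum District IV: (600/9100)²·2.35²/49 = 0.000489959
  stratum District V: (3500/9100)²·2.19²/572 = 0.00124035
V̂(x̄_st) = 0.0131026
SE(x̄_st) = √0.0131026 = 0.114466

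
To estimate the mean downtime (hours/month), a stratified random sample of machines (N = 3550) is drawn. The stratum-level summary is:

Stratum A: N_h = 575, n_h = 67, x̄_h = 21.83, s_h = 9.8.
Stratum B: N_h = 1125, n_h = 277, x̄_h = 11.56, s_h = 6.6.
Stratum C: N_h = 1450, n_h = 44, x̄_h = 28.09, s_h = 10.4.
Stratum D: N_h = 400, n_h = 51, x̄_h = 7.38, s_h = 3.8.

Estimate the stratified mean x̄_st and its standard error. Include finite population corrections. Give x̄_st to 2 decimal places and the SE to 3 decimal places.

x̄_st ≈ 19.50, SE ≈ 0.668

x̄_st = Σ W_h x̄_h = (575·21.83 + 1125·11.56 + 1450·28.09 + 400·7.38)/3550 = 19.50415
V̂(x̄_st) = Σ W_h² (1 − n_h/N_h) s_h²/n_h, with W_h = N_h/N and N = 3550:
  stratum A: (575/3550)²·(1 − 67/575)·9.8²/67 = 0.033224
  stratum B: (1125/3550)²·(1 − 277/1125)·6.6²/277 = 0.0119042
  stratum C: (1450/3550)²·(1 − 44/1450)·10.4²/44 = 0.397659
  stratum D: (400/3550)²·(1 − 51/400)·3.8²/51 = 0.00313636
V̂(x̄_st) = 0.445923
SE(x̄_st) = √0.445923 = 0.667775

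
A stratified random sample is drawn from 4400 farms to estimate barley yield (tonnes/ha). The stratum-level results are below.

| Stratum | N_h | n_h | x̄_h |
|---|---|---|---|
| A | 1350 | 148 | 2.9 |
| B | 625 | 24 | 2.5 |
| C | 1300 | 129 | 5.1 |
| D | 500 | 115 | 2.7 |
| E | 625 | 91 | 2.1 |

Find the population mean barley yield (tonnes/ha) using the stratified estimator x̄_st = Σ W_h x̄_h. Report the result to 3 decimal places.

N = Σ N_h = 4400. Stratum weights W_h = N_h/N.
x̄_st = (1350·2.9 + 625·2.5 + 1300·5.1 + 500·2.7 + 625·2.1) / 4400 = 3.35682

x̄_st ≈ 3.357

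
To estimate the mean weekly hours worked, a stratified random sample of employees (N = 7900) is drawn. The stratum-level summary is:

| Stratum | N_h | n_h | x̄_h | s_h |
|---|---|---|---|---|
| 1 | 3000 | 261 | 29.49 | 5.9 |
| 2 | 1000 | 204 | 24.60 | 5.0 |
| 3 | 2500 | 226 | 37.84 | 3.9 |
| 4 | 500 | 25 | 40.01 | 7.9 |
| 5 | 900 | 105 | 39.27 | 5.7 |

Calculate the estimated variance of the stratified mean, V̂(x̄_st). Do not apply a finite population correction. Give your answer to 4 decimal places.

V̂(x̄_st) ≈ 0.0420

V̂(x̄_st) = Σ W_h² s_h²/n_h, with W_h = N_h/N and N = 7900:
  stratum 1: (3000/7900)²·5.9²/261 = 0.0192332
  stratum 2: (1000/7900)²·5.0²/204 = 0.00196361
  stratum 3: (2500/7900)²·3.9²/226 = 0.00673979
  stratum 4: (500/7900)²·7.9²/25 = 0.01
  stratum 5: (900/7900)²·5.7²/105 = 0.00401598
V̂(x̄_st) = 0.0419526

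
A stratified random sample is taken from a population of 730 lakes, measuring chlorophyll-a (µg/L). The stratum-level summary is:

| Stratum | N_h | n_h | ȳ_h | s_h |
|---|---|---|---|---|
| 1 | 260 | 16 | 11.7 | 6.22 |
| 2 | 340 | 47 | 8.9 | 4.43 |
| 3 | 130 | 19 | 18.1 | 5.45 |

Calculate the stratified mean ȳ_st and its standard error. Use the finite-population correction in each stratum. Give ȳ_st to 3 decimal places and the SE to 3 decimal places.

ȳ_st = Σ W_h ȳ_h = (260·11.7 + 340·8.9 + 130·18.1)/730 = 11.53562
V̂(ȳ_st) = Σ W_h² (1 − n_h/N_h) s_h²/n_h, with W_h = N_h/N and N = 730:
  stratum 1: (260/730)²·(1 − 16/260)·6.22²/16 = 0.287858
  stratum 2: (340/730)²·(1 − 47/340)·4.43²/47 = 0.0780567
  stratum 3: (130/730)²·(1 − 19/130)·5.45²/19 = 0.0423311
V̂(ȳ_st) = 0.408246
SE(ȳ_st) = √0.408246 = 0.638941

ȳ_st ≈ 11.536, SE ≈ 0.639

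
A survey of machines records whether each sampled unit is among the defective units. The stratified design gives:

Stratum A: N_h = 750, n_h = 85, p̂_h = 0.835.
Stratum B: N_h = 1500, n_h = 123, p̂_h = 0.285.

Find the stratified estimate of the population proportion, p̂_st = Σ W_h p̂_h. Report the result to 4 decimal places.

p̂_st ≈ 0.4683

N = 2250; stratum weights W_h = N_h/N.
p̂_st = Σ W_h p̂_h = (750·0.835 + 1500·0.285)/2250 = 0.46833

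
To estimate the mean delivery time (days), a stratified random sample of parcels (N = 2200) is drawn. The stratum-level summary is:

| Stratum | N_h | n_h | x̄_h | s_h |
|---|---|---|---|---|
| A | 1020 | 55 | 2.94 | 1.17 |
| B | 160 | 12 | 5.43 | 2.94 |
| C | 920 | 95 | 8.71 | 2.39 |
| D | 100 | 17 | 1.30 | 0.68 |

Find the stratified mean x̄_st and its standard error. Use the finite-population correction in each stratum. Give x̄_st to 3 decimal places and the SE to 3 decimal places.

x̄_st ≈ 5.459, SE ≈ 0.134

x̄_st = Σ W_h x̄_h = (1020·2.94 + 160·5.43 + 920·8.71 + 100·1.30)/2200 = 5.45945
V̂(x̄_st) = Σ W_h² (1 − n_h/N_h) s_h²/n_h, with W_h = N_h/N and N = 2200:
  stratum A: (1020/2200)²·(1 − 55/1020)·1.17²/55 = 0.00506164
  stratum B: (160/2200)²·(1 − 12/160)·2.94²/12 = 0.00352411
  stratum C: (920/2200)²·(1 − 95/920)·2.39²/95 = 0.00942906
  stratum D: (100/2200)²·(1 − 17/100)·0.68²/17 = 4.66446e-05
V̂(x̄_st) = 0.0180615
SE(x̄_st) = √0.0180615 = 0.134393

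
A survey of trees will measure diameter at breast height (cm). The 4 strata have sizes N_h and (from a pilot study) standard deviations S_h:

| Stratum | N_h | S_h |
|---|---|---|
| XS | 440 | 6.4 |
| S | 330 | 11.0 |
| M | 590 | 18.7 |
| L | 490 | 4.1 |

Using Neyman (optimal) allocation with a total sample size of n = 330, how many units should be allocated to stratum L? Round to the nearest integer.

Neyman allocation: n_h = n · N_h S_h / Σ N_i S_i, with n = 330.
  stratum XS: N_h·S_h = 440·6.4 = 2816.00
  stratum S: N_h·S_h = 330·11.0 = 3630.00
  stratum M: N_h·S_h = 590·18.7 = 11033.00
  stratum L: N_h·S_h = 490·4.1 = 2009.00
Σ N_h S_h = 19488.00
n for stratum L = 330·2009.00/19488.00 = 34.019 → 34

34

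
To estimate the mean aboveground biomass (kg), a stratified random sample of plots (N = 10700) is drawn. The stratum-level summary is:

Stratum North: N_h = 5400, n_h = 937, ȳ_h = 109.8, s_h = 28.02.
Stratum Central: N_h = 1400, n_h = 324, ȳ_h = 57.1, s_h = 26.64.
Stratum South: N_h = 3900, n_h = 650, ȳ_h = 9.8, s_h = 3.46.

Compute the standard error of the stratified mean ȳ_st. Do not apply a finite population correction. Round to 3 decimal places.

V̂(ȳ_st) = Σ W_h² s_h²/n_h, with W_h = N_h/N and N = 10700:
  stratum North: (5400/10700)²·28.02²/937 = 0.213411
  stratum Central: (1400/10700)²·26.64²/324 = 0.0374983
  stratum South: (3900/10700)²·3.46²/650 = 0.00244681
V̂(ȳ_st) = 0.253356
SE(ȳ_st) = √0.253356 = 0.503345

SE(ȳ_st) ≈ 0.503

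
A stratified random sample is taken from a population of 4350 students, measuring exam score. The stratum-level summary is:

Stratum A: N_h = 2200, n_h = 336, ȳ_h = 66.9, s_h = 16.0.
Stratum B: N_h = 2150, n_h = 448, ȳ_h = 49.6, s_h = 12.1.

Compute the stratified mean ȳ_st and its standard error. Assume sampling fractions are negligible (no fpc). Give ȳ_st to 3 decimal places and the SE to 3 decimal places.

ȳ_st ≈ 58.349, SE ≈ 0.524

ȳ_st = Σ W_h ȳ_h = (2200·66.9 + 2150·49.6)/4350 = 58.34943
V̂(ȳ_st) = Σ W_h² s_h²/n_h, with W_h = N_h/N and N = 4350:
  stratum A: (2200/4350)²·16.0²/336 = 0.19488
  stratum B: (2150/4350)²·12.1²/448 = 0.0798346
V̂(ȳ_st) = 0.274715
SE(ȳ_st) = √0.274715 = 0.524132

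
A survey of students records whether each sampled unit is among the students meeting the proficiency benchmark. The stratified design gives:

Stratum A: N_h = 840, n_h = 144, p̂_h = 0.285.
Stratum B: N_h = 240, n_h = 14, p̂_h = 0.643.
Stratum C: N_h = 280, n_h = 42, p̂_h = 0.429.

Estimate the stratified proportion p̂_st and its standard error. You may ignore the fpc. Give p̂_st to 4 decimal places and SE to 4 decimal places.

N = 1360; stratum weights W_h = N_h/N.
p̂_st = Σ W_h p̂_h = (840·0.285 + 240·0.643 + 280·0.429)/1360 = 0.37782
V̂(p̂_st) = Σ W_h² p̂_h(1−p̂_h)/(n_h−1):
  stratum A: (840/1360)²·0.285·0.715/143 = 0.00054362
  stratum B: (240/1360)²·0.643·0.357/13 = 0.000549896
  stratum C: (280/1360)²·0.429·0.571/41 = 0.000253249
V̂(p̂_st) = 0.00134677; SE = √V̂ = 0.0366983

p̂_st ≈ 0.3778, SE ≈ 0.0367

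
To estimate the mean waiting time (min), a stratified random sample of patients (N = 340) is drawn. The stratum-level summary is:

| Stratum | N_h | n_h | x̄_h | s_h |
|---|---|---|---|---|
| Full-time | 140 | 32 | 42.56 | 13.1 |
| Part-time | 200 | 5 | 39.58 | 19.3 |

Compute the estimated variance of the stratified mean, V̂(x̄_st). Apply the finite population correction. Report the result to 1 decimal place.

V̂(x̄_st) ≈ 25.8

V̂(x̄_st) = Σ W_h² (1 − n_h/N_h) s_h²/n_h, with W_h = N_h/N and N = 340:
  stratum Full-time: (140/340)²·(1 − 32/140)·13.1²/32 = 0.701434
  stratum Part-time: (200/340)²·(1 − 5/200)·19.3²/5 = 25.1334
V̂(x̄_st) = 25.8348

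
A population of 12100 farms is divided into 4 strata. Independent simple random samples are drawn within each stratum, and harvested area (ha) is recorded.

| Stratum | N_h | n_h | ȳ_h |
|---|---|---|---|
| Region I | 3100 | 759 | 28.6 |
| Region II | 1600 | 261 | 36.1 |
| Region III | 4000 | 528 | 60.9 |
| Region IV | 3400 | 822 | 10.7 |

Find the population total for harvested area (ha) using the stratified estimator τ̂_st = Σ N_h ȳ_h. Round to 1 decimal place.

τ̂_st = Σ N_h ȳ_h = 3100·28.6 + 1600·36.1 + 4000·60.9 + 3400·10.7 = 426400.0

τ̂_st ≈ 426400.0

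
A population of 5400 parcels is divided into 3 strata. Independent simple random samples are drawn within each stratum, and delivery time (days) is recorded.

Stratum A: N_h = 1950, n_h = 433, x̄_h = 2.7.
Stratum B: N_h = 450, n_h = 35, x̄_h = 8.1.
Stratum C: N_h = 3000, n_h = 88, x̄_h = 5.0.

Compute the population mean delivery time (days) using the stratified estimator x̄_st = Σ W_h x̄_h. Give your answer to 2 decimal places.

x̄_st ≈ 4.43

N = Σ N_h = 5400. Stratum weights W_h = N_h/N.
x̄_st = (1950·2.7 + 450·8.1 + 3000·5.0) / 5400 = 4.4278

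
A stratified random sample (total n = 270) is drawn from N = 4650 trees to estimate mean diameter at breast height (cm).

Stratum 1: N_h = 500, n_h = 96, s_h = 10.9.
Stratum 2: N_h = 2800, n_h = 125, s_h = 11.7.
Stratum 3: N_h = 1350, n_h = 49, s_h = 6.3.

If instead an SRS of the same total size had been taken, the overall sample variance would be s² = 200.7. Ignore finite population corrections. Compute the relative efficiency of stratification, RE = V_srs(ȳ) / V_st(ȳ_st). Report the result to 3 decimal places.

V̂(ȳ_st) = Σ W_h² s_h²/n_h, with W_h = N_h/N and N = 4650:
  stratum 1: (500/4650)²·10.9²/96 = 0.0143092
  stratum 2: (2800/4650)²·11.7²/125 = 0.397074
  stratum 3: (1350/4650)²·6.3²/49 = 0.0682726
V_st = 0.479656
V_srs = s²/n = 200.7/270 = 0.743333
Relative efficiency = V_srs / V_st = 0.743333/0.479656 = 1.5497

RE ≈ 1.550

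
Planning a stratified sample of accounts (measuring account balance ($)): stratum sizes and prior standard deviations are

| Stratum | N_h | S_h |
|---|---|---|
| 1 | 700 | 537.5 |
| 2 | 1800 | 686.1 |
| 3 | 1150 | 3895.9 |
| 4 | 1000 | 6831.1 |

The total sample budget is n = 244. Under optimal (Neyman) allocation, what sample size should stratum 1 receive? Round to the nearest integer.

7

Neyman allocation: n_h = n · N_h S_h / Σ N_i S_i, with n = 244.
  stratum 1: N_h·S_h = 700·537.5 = 376250.00
  stratum 2: N_h·S_h = 1800·686.1 = 1234980.00
  stratum 3: N_h·S_h = 1150·3895.9 = 4480285.00
  stratum 4: N_h·S_h = 1000·6831.1 = 6831100.00
Σ N_h S_h = 12922615.00
n for stratum 1 = 244·376250.00/12922615.00 = 7.104 → 7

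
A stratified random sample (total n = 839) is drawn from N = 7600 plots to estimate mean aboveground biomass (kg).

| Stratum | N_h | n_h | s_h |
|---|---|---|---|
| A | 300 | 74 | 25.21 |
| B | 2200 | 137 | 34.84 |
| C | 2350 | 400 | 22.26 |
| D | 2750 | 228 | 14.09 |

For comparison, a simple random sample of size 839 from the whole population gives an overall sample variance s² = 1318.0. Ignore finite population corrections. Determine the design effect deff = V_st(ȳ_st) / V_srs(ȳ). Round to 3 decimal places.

V̂(ȳ_st) = Σ W_h² s_h²/n_h, with W_h = N_h/N and N = 7600:
  stratum A: (300/7600)²·25.21²/74 = 0.0133823
  stratum B: (2200/7600)²·34.84²/137 = 0.742427
  stratum C: (2350/7600)²·22.26²/400 = 0.11844
  stratum D: (2750/7600)²·14.09²/228 = 0.114005
V_st = 0.988255
V_srs = s²/n = 1318.0/839 = 1.57092
deff = V_st / V_srs = 0.988255/1.57092 = 0.6291

deff ≈ 0.629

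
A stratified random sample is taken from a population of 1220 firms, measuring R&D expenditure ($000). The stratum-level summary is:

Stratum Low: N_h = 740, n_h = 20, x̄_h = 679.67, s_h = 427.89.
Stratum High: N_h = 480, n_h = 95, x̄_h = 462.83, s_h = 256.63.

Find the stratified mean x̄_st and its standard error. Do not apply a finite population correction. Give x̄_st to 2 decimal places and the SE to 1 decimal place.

x̄_st ≈ 594.36, SE ≈ 59.0

x̄_st = Σ W_h x̄_h = (740·679.67 + 480·462.83)/1220 = 594.35590
V̂(x̄_st) = Σ W_h² s_h²/n_h, with W_h = N_h/N and N = 1220:
  stratum Low: (740/1220)²·427.89²/20 = 3368.05
  stratum High: (480/1220)²·256.63²/95 = 107.313
V̂(x̄_st) = 3475.36
SE(x̄_st) = √3475.36 = 58.9522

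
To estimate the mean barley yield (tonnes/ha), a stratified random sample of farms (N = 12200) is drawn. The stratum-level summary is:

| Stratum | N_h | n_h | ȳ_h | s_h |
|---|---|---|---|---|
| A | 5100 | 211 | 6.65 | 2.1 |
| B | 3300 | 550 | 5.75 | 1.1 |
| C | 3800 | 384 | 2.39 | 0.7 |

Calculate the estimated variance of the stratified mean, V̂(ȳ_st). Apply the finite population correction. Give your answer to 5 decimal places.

V̂(ȳ_st) = Σ W_h² (1 − n_h/N_h) s_h²/n_h, with W_h = N_h/N and N = 12200:
  stratum A: (5100/12200)²·(1 − 211/5100)·2.1²/211 = 0.00350128
  stratum B: (3300/12200)²·(1 − 550/3300)·1.1²/550 = 0.000134137
  stratum C: (3800/12200)²·(1 − 384/3800)·0.7²/384 = 0.000111288
V̂(ȳ_st) = 0.0037467

V̂(ȳ_st) ≈ 0.00375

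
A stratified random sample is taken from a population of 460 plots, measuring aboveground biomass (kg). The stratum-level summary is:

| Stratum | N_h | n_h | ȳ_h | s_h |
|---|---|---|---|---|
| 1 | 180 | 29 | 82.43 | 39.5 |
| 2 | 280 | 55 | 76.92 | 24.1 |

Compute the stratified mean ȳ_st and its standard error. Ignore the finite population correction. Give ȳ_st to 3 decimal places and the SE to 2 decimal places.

ȳ_st ≈ 79.076, SE ≈ 3.49

ȳ_st = Σ W_h ȳ_h = (180·82.43 + 280·76.92)/460 = 79.07609
V̂(ȳ_st) = Σ W_h² s_h²/n_h, with W_h = N_h/N and N = 460:
  stratum 1: (180/460)²·39.5²/29 = 8.23807
  stratum 2: (280/460)²·24.1²/55 = 3.91266
V̂(ȳ_st) = 12.1507
SE(ȳ_st) = √12.1507 = 3.48579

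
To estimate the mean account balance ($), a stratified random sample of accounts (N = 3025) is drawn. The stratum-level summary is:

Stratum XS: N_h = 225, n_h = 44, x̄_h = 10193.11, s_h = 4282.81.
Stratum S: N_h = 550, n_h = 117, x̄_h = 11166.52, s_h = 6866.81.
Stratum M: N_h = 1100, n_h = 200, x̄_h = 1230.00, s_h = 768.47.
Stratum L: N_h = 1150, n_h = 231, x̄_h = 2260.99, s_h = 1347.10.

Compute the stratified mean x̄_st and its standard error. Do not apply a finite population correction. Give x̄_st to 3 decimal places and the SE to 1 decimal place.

x̄_st ≈ 4095.264, SE ≈ 131.0

x̄_st = Σ W_h x̄_h = (225·10193.11 + 550·11166.52 + 1100·1230.00 + 1150·2260.99)/3025 = 4095.26421
V̂(x̄_st) = Σ W_h² s_h²/n_h, with W_h = N_h/N and N = 3025:
  stratum XS: (225/3025)²·4282.81²/44 = 2306.32
  stratum S: (550/3025)²·6866.81²/117 = 13322.9
  stratum M: (1100/3025)²·768.47²/200 = 390.444
  stratum L: (1150/3025)²·1347.10²/231 = 1135.36
V̂(x̄_st) = 17155
SE(x̄_st) = √17155 = 130.977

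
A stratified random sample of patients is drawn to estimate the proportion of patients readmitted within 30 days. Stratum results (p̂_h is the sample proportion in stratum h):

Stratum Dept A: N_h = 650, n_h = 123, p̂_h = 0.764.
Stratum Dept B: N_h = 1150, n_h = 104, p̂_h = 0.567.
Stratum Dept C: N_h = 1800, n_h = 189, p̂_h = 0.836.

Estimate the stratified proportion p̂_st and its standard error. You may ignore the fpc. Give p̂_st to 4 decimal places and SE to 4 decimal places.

p̂_st ≈ 0.7371, SE ≈ 0.0218

N = 3600; stratum weights W_h = N_h/N.
p̂_st = Σ W_h p̂_h = (650·0.764 + 1150·0.567 + 1800·0.836)/3600 = 0.73707
V̂(p̂_st) = Σ W_h² p̂_h(1−p̂_h)/(n_h−1):
  stratum Dept A: (650/3600)²·0.764·0.236/122 = 4.818e-05
  stratum Dept B: (1150/3600)²·0.567·0.433/103 = 0.000243234
  stratum Dept C: (1800/3600)²·0.836·0.164/188 = 0.000182319
V̂(p̂_st) = 0.000473733; SE = √V̂ = 0.0217654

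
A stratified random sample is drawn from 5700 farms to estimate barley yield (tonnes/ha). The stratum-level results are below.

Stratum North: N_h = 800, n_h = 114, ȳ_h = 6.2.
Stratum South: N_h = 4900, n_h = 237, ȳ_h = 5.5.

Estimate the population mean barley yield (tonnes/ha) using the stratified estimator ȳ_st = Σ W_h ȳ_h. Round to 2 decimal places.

ȳ_st ≈ 5.60

N = Σ N_h = 5700. Stratum weights W_h = N_h/N.
ȳ_st = (800·6.2 + 4900·5.5) / 5700 = 5.5982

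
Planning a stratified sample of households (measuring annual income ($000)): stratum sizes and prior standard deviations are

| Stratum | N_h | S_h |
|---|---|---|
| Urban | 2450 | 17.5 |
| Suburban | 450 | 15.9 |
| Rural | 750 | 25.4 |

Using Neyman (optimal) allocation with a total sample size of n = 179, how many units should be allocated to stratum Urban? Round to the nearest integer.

Neyman allocation: n_h = n · N_h S_h / Σ N_i S_i, with n = 179.
  stratum Urban: N_h·S_h = 2450·17.5 = 42875.00
  stratum Suburban: N_h·S_h = 450·15.9 = 7155.00
  stratum Rural: N_h·S_h = 750·25.4 = 19050.00
Σ N_h S_h = 69080.00
n for stratum Urban = 179·42875.00/69080.00 = 111.098 → 111

111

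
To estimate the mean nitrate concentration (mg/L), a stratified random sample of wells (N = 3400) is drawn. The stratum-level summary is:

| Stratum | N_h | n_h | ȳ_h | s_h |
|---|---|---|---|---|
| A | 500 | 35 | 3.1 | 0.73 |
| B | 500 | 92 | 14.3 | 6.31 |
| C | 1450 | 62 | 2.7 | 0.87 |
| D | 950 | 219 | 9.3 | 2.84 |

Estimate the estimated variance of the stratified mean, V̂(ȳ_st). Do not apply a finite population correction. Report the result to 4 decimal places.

V̂(ȳ_st) ≈ 0.0148

V̂(ȳ_st) = Σ W_h² s_h²/n_h, with W_h = N_h/N and N = 3400:
  stratum A: (500/3400)²·0.73²/35 = 0.000329276
  stratum B: (500/3400)²·6.31²/92 = 0.00935951
  stratum C: (1450/3400)²·0.87²/62 = 0.00222037
  stratum D: (950/3400)²·2.84²/219 = 0.00287529
V̂(ȳ_st) = 0.0147844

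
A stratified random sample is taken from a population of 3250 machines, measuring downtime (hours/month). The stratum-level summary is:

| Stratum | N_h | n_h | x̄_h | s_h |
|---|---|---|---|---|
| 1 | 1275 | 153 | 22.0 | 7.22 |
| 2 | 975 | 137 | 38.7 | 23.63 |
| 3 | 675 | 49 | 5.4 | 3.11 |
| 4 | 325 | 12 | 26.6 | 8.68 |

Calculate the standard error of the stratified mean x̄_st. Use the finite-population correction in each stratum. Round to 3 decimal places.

V̂(x̄_st) = Σ W_h² (1 − n_h/N_h) s_h²/n_h, with W_h = N_h/N and N = 3250:
  stratum 1: (1275/3250)²·(1 − 153/1275)·7.22²/153 = 0.0461444
  stratum 2: (975/3250)²·(1 − 137/975)·23.63²/137 = 0.315274
  stratum 3: (675/3250)²·(1 − 49/675)·3.11²/49 = 0.00789653
  stratum 4: (325/3250)²·(1 − 12/325)·8.68²/12 = 0.0604671
V̂(x̄_st) = 0.429783
SE(x̄_st) = √0.429783 = 0.655578

SE(x̄_st) ≈ 0.656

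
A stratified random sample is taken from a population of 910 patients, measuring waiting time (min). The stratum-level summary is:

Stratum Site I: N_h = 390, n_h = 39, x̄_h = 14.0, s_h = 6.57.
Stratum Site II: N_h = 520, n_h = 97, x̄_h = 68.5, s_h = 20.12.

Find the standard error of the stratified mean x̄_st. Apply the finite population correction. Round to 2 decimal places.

SE(x̄_st) ≈ 1.14

V̂(x̄_st) = Σ W_h² (1 − n_h/N_h) s_h²/n_h, with W_h = N_h/N and N = 910:
  stratum Site I: (390/910)²·(1 − 39/390)·6.57²/39 = 0.18296
  stratum Site II: (520/910)²·(1 − 97/520)·20.12²/97 = 1.10852
V̂(x̄_st) = 1.29148
SE(x̄_st) = √1.29148 = 1.13643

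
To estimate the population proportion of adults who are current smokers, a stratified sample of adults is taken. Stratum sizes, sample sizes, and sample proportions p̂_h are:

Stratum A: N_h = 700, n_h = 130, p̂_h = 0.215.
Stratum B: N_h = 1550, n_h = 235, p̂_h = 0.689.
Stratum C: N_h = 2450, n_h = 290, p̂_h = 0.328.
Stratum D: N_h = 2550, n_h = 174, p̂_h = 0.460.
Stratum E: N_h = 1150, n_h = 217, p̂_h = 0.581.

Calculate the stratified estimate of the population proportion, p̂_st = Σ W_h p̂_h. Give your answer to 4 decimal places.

p̂_st ≈ 0.4599

N = 8400; stratum weights W_h = N_h/N.
p̂_st = Σ W_h p̂_h = (700·0.215 + 1550·0.689 + 2450·0.328 + 2550·0.460 + 1150·0.581)/8400 = 0.45990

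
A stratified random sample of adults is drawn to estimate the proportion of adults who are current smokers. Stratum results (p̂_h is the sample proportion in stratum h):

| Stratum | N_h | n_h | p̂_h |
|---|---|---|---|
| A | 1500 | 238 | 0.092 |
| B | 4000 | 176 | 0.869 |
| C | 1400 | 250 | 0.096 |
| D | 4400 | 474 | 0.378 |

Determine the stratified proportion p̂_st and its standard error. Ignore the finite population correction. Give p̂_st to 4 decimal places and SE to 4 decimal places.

N = 11300; stratum weights W_h = N_h/N.
p̂_st = Σ W_h p̂_h = (1500·0.092 + 4000·0.869 + 1400·0.096 + 4400·0.378)/11300 = 0.47890
V̂(p̂_st) = Σ W_h² p̂_h(1−p̂_h)/(n_h−1):
  stratum A: (1500/11300)²·0.092·0.908/237 = 6.21085e-06
  stratum B: (4000/11300)²·0.869·0.131/175 = 8.1511e-05
  stratum C: (1400/11300)²·0.096·0.904/249 = 5.34982e-06
  stratum D: (4400/11300)²·0.378·0.622/473 = 7.5365e-05
V̂(p̂_st) = 0.000168437; SE = √V̂ = 0.0129783

p̂_st ≈ 0.4789, SE ≈ 0.0130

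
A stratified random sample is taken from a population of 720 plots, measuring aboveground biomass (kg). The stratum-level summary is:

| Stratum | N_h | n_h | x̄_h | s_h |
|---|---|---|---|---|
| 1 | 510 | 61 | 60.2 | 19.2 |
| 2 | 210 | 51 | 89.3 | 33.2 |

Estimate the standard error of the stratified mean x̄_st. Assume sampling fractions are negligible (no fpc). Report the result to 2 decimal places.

SE(x̄_st) ≈ 2.21

V̂(x̄_st) = Σ W_h² s_h²/n_h, with W_h = N_h/N and N = 720:
  stratum 1: (510/720)²·19.2²/61 = 3.03213
  stratum 2: (210/720)²·33.2²/51 = 1.83857
V̂(x̄_st) = 4.8707
SE(x̄_st) = √4.8707 = 2.20697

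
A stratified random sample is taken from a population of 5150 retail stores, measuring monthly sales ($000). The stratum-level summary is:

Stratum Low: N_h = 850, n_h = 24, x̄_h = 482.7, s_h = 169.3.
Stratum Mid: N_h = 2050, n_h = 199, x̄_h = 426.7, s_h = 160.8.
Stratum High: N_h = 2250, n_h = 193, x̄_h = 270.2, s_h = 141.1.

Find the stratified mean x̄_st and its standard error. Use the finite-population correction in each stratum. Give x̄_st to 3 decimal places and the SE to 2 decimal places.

x̄_st ≈ 367.569, SE ≈ 8.26

x̄_st = Σ W_h x̄_h = (850·482.7 + 2050·426.7 + 2250·270.2)/5150 = 367.56893
V̂(x̄_st) = Σ W_h² (1 − n_h/N_h) s_h²/n_h, with W_h = N_h/N and N = 5150:
  stratum Low: (850/5150)²·(1 − 24/850)·169.3²/24 = 31.6146
  stratum Mid: (2050/5150)²·(1 − 199/2050)·160.8²/199 = 18.5894
  stratum High: (2250/5150)²·(1 − 193/2250)·141.1²/193 = 18.0011
V̂(x̄_st) = 68.205
SE(x̄_st) = √68.205 = 8.25863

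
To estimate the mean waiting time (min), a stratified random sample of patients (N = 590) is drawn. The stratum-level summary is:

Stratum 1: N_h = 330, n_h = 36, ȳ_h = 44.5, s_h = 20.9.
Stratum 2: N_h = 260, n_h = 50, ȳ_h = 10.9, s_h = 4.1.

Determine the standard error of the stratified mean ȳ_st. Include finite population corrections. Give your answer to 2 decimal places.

V̂(ȳ_st) = Σ W_h² (1 − n_h/N_h) s_h²/n_h, with W_h = N_h/N and N = 590:
  stratum 1: (330/590)²·(1 − 36/330)·20.9²/36 = 3.3818
  stratum 2: (260/590)²·(1 − 50/260)·4.1²/50 = 0.0527335
V̂(ȳ_st) = 3.43453
SE(ȳ_st) = √3.43453 = 1.85325

SE(ȳ_st) ≈ 1.85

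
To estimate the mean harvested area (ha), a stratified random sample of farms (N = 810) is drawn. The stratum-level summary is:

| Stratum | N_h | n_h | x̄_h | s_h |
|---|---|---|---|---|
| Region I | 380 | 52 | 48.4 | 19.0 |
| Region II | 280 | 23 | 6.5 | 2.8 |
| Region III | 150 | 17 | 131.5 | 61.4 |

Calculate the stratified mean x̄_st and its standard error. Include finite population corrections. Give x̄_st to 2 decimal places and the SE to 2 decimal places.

x̄_st ≈ 49.30, SE ≈ 2.85

x̄_st = Σ W_h x̄_h = (380·48.4 + 280·6.5 + 150·131.5)/810 = 49.30494
V̂(x̄_st) = Σ W_h² (1 − n_h/N_h) s_h²/n_h, with W_h = N_h/N and N = 810:
  stratum Region I: (380/810)²·(1 − 52/380)·19.0²/52 = 1.31884
  stratum Region II: (280/810)²·(1 − 23/280)·2.8²/23 = 0.037386
  stratum Region III: (150/810)²·(1 − 17/150)·61.4²/17 = 6.74312
V̂(x̄_st) = 8.09934
SE(x̄_st) = √8.09934 = 2.84593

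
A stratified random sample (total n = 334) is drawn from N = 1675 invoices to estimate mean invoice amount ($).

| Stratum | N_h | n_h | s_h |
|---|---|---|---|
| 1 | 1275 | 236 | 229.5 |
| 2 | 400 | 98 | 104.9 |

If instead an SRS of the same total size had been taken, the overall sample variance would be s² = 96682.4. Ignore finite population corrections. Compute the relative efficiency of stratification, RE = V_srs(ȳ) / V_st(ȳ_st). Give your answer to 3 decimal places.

V̂(ȳ_st) = Σ W_h² s_h²/n_h, with W_h = N_h/N and N = 1675:
  stratum 1: (1275/1675)²·229.5²/236 = 129.314
  stratum 2: (400/1675)²·104.9²/98 = 6.40347
V_st = 135.717
V_srs = s²/n = 96682.4/334 = 289.468
Relative efficiency = V_srs / V_st = 289.468/135.717 = 2.1329

RE ≈ 2.133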